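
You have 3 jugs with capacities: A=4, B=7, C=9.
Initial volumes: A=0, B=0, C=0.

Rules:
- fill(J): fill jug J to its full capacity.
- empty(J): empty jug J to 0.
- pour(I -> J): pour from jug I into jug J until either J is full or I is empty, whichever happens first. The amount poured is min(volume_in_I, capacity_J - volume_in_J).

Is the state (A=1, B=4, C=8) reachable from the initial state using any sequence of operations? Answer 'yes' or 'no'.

Answer: no

Derivation:
BFS explored all 256 reachable states.
Reachable set includes: (0,0,0), (0,0,1), (0,0,2), (0,0,3), (0,0,4), (0,0,5), (0,0,6), (0,0,7), (0,0,8), (0,0,9), (0,1,0), (0,1,1) ...
Target (A=1, B=4, C=8) not in reachable set → no.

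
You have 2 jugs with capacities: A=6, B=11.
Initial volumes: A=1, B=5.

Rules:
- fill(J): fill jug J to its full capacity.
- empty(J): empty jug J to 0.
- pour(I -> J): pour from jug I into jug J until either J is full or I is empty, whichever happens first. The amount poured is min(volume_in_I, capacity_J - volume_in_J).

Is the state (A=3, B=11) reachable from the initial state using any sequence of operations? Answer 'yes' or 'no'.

BFS from (A=1, B=5):
  1. empty(B) -> (A=1 B=0)
  2. pour(A -> B) -> (A=0 B=1)
  3. fill(A) -> (A=6 B=1)
  4. pour(A -> B) -> (A=0 B=7)
  5. fill(A) -> (A=6 B=7)
  6. pour(A -> B) -> (A=2 B=11)
  7. empty(B) -> (A=2 B=0)
  8. pour(A -> B) -> (A=0 B=2)
  9. fill(A) -> (A=6 B=2)
  10. pour(A -> B) -> (A=0 B=8)
  11. fill(A) -> (A=6 B=8)
  12. pour(A -> B) -> (A=3 B=11)
Target reached → yes.

Answer: yes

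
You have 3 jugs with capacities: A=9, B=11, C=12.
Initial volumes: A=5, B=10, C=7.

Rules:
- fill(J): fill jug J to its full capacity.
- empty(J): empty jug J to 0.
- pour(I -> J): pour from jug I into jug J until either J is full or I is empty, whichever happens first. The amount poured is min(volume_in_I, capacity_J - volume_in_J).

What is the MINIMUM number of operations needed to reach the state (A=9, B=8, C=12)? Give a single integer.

BFS from (A=5, B=10, C=7). One shortest path:
  1. empty(A) -> (A=0 B=10 C=7)
  2. pour(B -> A) -> (A=9 B=1 C=7)
  3. pour(C -> B) -> (A=9 B=8 C=0)
  4. fill(C) -> (A=9 B=8 C=12)
Reached target in 4 moves.

Answer: 4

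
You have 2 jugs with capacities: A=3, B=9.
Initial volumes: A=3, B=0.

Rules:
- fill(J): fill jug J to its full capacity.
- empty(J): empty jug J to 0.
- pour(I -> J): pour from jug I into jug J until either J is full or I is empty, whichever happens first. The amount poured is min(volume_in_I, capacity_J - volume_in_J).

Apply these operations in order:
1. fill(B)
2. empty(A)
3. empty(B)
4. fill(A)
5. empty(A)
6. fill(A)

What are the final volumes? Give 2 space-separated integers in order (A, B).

Answer: 3 0

Derivation:
Step 1: fill(B) -> (A=3 B=9)
Step 2: empty(A) -> (A=0 B=9)
Step 3: empty(B) -> (A=0 B=0)
Step 4: fill(A) -> (A=3 B=0)
Step 5: empty(A) -> (A=0 B=0)
Step 6: fill(A) -> (A=3 B=0)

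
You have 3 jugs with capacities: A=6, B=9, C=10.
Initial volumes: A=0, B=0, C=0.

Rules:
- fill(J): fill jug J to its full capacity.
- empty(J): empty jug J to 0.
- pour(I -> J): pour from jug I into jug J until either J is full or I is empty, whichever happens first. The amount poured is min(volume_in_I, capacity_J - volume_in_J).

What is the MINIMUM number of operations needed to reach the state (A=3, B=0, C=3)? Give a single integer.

Answer: 7

Derivation:
BFS from (A=0, B=0, C=0). One shortest path:
  1. fill(A) -> (A=6 B=0 C=0)
  2. fill(B) -> (A=6 B=9 C=0)
  3. pour(B -> C) -> (A=6 B=0 C=9)
  4. pour(A -> B) -> (A=0 B=6 C=9)
  5. pour(C -> A) -> (A=6 B=6 C=3)
  6. pour(A -> B) -> (A=3 B=9 C=3)
  7. empty(B) -> (A=3 B=0 C=3)
Reached target in 7 moves.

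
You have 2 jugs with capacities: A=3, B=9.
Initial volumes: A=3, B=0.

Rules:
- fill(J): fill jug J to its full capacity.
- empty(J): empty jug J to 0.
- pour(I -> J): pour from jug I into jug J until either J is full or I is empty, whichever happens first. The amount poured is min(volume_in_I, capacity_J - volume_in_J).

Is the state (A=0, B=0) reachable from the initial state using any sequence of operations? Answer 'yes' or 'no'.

Answer: yes

Derivation:
BFS from (A=3, B=0):
  1. empty(A) -> (A=0 B=0)
Target reached → yes.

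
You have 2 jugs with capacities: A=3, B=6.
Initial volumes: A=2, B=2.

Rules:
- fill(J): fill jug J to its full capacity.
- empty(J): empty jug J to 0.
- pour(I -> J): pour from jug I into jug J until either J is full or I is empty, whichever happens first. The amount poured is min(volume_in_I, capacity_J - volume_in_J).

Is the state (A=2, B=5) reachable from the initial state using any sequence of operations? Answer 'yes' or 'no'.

Answer: no

Derivation:
BFS explored all 19 reachable states.
Reachable set includes: (0,0), (0,1), (0,2), (0,3), (0,4), (0,5), (0,6), (1,0), (1,6), (2,0), (2,2), (2,6) ...
Target (A=2, B=5) not in reachable set → no.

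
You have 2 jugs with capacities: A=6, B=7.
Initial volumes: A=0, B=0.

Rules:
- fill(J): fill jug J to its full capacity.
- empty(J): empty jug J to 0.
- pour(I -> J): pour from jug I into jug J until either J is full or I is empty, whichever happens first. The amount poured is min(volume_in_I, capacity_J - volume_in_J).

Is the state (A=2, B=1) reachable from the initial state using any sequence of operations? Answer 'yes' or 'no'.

Answer: no

Derivation:
BFS explored all 26 reachable states.
Reachable set includes: (0,0), (0,1), (0,2), (0,3), (0,4), (0,5), (0,6), (0,7), (1,0), (1,7), (2,0), (2,7) ...
Target (A=2, B=1) not in reachable set → no.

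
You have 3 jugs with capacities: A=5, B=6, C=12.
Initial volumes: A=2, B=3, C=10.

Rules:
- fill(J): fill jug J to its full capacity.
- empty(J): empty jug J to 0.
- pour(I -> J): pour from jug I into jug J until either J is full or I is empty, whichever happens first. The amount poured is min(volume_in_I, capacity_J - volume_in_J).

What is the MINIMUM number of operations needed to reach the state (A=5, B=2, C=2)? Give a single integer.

Answer: 4

Derivation:
BFS from (A=2, B=3, C=10). One shortest path:
  1. pour(C -> B) -> (A=2 B=6 C=7)
  2. empty(B) -> (A=2 B=0 C=7)
  3. pour(A -> B) -> (A=0 B=2 C=7)
  4. pour(C -> A) -> (A=5 B=2 C=2)
Reached target in 4 moves.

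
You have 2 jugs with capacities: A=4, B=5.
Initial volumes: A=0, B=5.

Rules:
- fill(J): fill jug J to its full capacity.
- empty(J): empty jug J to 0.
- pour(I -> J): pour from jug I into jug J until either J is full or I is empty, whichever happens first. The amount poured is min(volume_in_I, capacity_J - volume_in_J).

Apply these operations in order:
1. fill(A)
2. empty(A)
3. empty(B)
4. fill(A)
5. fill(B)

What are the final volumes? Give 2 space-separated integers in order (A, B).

Step 1: fill(A) -> (A=4 B=5)
Step 2: empty(A) -> (A=0 B=5)
Step 3: empty(B) -> (A=0 B=0)
Step 4: fill(A) -> (A=4 B=0)
Step 5: fill(B) -> (A=4 B=5)

Answer: 4 5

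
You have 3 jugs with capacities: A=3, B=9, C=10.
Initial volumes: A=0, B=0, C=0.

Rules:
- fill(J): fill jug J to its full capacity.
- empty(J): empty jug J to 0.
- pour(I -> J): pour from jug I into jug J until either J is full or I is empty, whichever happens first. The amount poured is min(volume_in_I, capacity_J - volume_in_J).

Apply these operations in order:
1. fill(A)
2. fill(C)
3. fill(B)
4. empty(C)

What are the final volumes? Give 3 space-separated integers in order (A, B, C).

Answer: 3 9 0

Derivation:
Step 1: fill(A) -> (A=3 B=0 C=0)
Step 2: fill(C) -> (A=3 B=0 C=10)
Step 3: fill(B) -> (A=3 B=9 C=10)
Step 4: empty(C) -> (A=3 B=9 C=0)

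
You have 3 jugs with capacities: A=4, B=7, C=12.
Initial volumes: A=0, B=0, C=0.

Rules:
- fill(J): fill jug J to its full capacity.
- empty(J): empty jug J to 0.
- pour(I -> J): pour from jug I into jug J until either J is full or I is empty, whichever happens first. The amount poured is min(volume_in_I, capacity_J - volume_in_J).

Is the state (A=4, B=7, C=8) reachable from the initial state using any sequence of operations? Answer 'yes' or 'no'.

BFS from (A=0, B=0, C=0):
  1. fill(B) -> (A=0 B=7 C=0)
  2. fill(C) -> (A=0 B=7 C=12)
  3. pour(C -> A) -> (A=4 B=7 C=8)
Target reached → yes.

Answer: yes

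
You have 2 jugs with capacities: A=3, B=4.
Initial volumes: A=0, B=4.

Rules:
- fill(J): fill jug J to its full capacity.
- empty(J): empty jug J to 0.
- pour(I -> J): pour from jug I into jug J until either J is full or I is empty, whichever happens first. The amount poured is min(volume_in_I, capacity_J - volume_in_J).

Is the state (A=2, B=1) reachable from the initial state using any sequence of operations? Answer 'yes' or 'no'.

BFS explored all 14 reachable states.
Reachable set includes: (0,0), (0,1), (0,2), (0,3), (0,4), (1,0), (1,4), (2,0), (2,4), (3,0), (3,1), (3,2) ...
Target (A=2, B=1) not in reachable set → no.

Answer: no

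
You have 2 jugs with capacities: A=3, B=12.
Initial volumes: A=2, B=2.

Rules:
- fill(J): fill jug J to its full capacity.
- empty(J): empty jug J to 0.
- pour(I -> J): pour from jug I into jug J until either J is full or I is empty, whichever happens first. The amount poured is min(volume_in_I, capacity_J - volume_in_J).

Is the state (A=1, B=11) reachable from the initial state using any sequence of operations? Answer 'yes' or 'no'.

BFS explored all 31 reachable states.
Reachable set includes: (0,0), (0,1), (0,2), (0,3), (0,4), (0,5), (0,6), (0,7), (0,8), (0,9), (0,10), (0,11) ...
Target (A=1, B=11) not in reachable set → no.

Answer: no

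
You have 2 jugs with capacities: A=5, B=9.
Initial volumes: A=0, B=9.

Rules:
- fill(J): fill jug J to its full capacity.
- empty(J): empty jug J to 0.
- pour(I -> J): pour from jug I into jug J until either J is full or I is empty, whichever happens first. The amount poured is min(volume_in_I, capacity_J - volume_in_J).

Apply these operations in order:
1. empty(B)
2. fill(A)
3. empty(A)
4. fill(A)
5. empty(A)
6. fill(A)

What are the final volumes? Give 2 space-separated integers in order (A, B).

Step 1: empty(B) -> (A=0 B=0)
Step 2: fill(A) -> (A=5 B=0)
Step 3: empty(A) -> (A=0 B=0)
Step 4: fill(A) -> (A=5 B=0)
Step 5: empty(A) -> (A=0 B=0)
Step 6: fill(A) -> (A=5 B=0)

Answer: 5 0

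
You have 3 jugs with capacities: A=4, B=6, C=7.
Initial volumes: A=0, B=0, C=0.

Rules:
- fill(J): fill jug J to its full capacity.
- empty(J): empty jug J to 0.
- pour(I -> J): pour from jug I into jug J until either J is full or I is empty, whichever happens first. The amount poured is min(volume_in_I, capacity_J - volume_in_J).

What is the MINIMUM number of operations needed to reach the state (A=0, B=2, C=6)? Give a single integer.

Answer: 5

Derivation:
BFS from (A=0, B=0, C=0). One shortest path:
  1. fill(B) -> (A=0 B=6 C=0)
  2. pour(B -> C) -> (A=0 B=0 C=6)
  3. fill(B) -> (A=0 B=6 C=6)
  4. pour(B -> A) -> (A=4 B=2 C=6)
  5. empty(A) -> (A=0 B=2 C=6)
Reached target in 5 moves.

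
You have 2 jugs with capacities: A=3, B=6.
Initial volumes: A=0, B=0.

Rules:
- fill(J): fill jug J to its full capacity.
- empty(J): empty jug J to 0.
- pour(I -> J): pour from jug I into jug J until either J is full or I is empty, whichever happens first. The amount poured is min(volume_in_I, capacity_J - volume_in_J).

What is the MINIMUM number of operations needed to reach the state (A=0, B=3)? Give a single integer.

Answer: 2

Derivation:
BFS from (A=0, B=0). One shortest path:
  1. fill(A) -> (A=3 B=0)
  2. pour(A -> B) -> (A=0 B=3)
Reached target in 2 moves.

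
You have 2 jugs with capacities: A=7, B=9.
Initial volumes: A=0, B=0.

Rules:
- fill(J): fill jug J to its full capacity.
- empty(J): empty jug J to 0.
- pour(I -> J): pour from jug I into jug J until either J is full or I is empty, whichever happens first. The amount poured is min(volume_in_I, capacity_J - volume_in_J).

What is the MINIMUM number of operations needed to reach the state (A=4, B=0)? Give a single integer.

Answer: 8

Derivation:
BFS from (A=0, B=0). One shortest path:
  1. fill(B) -> (A=0 B=9)
  2. pour(B -> A) -> (A=7 B=2)
  3. empty(A) -> (A=0 B=2)
  4. pour(B -> A) -> (A=2 B=0)
  5. fill(B) -> (A=2 B=9)
  6. pour(B -> A) -> (A=7 B=4)
  7. empty(A) -> (A=0 B=4)
  8. pour(B -> A) -> (A=4 B=0)
Reached target in 8 moves.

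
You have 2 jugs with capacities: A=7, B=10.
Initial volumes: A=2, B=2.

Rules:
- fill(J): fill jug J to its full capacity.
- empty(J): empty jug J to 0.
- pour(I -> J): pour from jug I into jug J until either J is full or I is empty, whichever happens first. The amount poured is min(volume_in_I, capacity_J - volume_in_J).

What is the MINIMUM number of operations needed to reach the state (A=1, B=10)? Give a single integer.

Answer: 3

Derivation:
BFS from (A=2, B=2). One shortest path:
  1. pour(A -> B) -> (A=0 B=4)
  2. fill(A) -> (A=7 B=4)
  3. pour(A -> B) -> (A=1 B=10)
Reached target in 3 moves.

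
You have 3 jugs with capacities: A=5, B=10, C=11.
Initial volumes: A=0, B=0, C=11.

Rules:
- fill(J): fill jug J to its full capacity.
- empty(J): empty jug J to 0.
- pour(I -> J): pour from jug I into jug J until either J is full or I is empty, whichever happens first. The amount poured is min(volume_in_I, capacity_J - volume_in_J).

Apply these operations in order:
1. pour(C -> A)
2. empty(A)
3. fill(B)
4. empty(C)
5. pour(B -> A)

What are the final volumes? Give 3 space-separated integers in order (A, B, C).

Step 1: pour(C -> A) -> (A=5 B=0 C=6)
Step 2: empty(A) -> (A=0 B=0 C=6)
Step 3: fill(B) -> (A=0 B=10 C=6)
Step 4: empty(C) -> (A=0 B=10 C=0)
Step 5: pour(B -> A) -> (A=5 B=5 C=0)

Answer: 5 5 0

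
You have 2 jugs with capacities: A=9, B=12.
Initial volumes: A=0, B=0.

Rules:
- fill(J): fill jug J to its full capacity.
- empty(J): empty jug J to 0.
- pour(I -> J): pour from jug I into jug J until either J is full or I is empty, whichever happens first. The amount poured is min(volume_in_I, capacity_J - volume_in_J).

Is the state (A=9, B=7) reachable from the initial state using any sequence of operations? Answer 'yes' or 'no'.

Answer: no

Derivation:
BFS explored all 14 reachable states.
Reachable set includes: (0,0), (0,3), (0,6), (0,9), (0,12), (3,0), (3,12), (6,0), (6,12), (9,0), (9,3), (9,6) ...
Target (A=9, B=7) not in reachable set → no.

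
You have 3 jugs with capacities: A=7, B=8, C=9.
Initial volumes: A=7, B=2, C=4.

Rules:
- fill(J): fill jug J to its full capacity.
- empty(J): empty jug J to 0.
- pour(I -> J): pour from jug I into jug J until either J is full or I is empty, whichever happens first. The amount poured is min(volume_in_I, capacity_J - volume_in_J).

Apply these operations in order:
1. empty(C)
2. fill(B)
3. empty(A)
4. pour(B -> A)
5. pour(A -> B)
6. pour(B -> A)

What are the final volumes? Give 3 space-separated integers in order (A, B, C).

Step 1: empty(C) -> (A=7 B=2 C=0)
Step 2: fill(B) -> (A=7 B=8 C=0)
Step 3: empty(A) -> (A=0 B=8 C=0)
Step 4: pour(B -> A) -> (A=7 B=1 C=0)
Step 5: pour(A -> B) -> (A=0 B=8 C=0)
Step 6: pour(B -> A) -> (A=7 B=1 C=0)

Answer: 7 1 0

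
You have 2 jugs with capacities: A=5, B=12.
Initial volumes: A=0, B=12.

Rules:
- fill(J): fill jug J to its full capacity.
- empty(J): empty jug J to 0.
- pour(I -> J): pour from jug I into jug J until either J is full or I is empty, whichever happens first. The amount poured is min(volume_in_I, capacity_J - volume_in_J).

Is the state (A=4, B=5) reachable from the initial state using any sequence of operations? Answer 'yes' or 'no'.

Answer: no

Derivation:
BFS explored all 34 reachable states.
Reachable set includes: (0,0), (0,1), (0,2), (0,3), (0,4), (0,5), (0,6), (0,7), (0,8), (0,9), (0,10), (0,11) ...
Target (A=4, B=5) not in reachable set → no.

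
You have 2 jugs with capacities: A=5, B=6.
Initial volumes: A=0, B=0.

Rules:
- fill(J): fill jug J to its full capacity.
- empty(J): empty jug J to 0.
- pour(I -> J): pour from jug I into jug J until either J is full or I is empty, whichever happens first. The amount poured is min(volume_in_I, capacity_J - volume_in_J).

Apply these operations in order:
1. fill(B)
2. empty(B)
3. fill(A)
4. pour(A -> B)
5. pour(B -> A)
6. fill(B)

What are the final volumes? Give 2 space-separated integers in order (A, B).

Step 1: fill(B) -> (A=0 B=6)
Step 2: empty(B) -> (A=0 B=0)
Step 3: fill(A) -> (A=5 B=0)
Step 4: pour(A -> B) -> (A=0 B=5)
Step 5: pour(B -> A) -> (A=5 B=0)
Step 6: fill(B) -> (A=5 B=6)

Answer: 5 6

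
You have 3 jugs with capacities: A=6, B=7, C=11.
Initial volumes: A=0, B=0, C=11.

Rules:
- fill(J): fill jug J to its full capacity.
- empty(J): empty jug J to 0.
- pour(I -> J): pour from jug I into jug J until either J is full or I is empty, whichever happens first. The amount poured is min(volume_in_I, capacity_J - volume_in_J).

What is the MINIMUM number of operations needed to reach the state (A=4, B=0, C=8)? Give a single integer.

Answer: 7

Derivation:
BFS from (A=0, B=0, C=11). One shortest path:
  1. pour(C -> B) -> (A=0 B=7 C=4)
  2. pour(B -> A) -> (A=6 B=1 C=4)
  3. empty(A) -> (A=0 B=1 C=4)
  4. pour(C -> A) -> (A=4 B=1 C=0)
  5. pour(B -> C) -> (A=4 B=0 C=1)
  6. fill(B) -> (A=4 B=7 C=1)
  7. pour(B -> C) -> (A=4 B=0 C=8)
Reached target in 7 moves.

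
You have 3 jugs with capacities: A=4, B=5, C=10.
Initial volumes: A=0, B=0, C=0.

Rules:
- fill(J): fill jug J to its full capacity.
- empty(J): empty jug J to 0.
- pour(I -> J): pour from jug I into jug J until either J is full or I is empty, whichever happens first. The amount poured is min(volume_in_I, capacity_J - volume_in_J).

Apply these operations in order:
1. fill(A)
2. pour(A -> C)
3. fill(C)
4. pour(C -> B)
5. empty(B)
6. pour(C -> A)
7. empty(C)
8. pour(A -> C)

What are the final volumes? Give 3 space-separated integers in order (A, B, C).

Step 1: fill(A) -> (A=4 B=0 C=0)
Step 2: pour(A -> C) -> (A=0 B=0 C=4)
Step 3: fill(C) -> (A=0 B=0 C=10)
Step 4: pour(C -> B) -> (A=0 B=5 C=5)
Step 5: empty(B) -> (A=0 B=0 C=5)
Step 6: pour(C -> A) -> (A=4 B=0 C=1)
Step 7: empty(C) -> (A=4 B=0 C=0)
Step 8: pour(A -> C) -> (A=0 B=0 C=4)

Answer: 0 0 4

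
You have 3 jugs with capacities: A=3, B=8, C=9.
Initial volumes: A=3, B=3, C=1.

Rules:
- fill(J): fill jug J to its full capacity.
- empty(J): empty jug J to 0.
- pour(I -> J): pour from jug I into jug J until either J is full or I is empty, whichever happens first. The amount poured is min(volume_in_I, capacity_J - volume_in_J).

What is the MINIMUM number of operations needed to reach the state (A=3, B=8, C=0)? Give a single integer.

Answer: 2

Derivation:
BFS from (A=3, B=3, C=1). One shortest path:
  1. fill(B) -> (A=3 B=8 C=1)
  2. empty(C) -> (A=3 B=8 C=0)
Reached target in 2 moves.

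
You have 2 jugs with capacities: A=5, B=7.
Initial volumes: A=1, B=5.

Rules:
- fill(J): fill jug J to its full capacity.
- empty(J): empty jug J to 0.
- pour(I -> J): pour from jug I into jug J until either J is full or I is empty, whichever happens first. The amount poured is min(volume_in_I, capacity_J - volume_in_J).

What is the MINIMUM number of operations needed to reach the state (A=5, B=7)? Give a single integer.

Answer: 2

Derivation:
BFS from (A=1, B=5). One shortest path:
  1. fill(A) -> (A=5 B=5)
  2. fill(B) -> (A=5 B=7)
Reached target in 2 moves.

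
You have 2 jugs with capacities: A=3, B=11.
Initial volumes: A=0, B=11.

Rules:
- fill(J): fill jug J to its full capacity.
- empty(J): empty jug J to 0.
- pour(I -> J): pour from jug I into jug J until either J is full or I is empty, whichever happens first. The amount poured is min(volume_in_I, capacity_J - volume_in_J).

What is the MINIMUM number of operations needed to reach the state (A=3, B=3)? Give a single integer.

BFS from (A=0, B=11). One shortest path:
  1. fill(A) -> (A=3 B=11)
  2. empty(B) -> (A=3 B=0)
  3. pour(A -> B) -> (A=0 B=3)
  4. fill(A) -> (A=3 B=3)
Reached target in 4 moves.

Answer: 4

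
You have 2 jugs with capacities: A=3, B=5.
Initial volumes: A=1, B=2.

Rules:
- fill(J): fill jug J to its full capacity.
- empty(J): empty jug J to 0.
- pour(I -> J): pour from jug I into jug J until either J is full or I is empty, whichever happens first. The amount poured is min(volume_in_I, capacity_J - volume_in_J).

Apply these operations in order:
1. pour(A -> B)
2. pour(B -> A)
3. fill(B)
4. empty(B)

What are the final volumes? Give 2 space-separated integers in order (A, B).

Step 1: pour(A -> B) -> (A=0 B=3)
Step 2: pour(B -> A) -> (A=3 B=0)
Step 3: fill(B) -> (A=3 B=5)
Step 4: empty(B) -> (A=3 B=0)

Answer: 3 0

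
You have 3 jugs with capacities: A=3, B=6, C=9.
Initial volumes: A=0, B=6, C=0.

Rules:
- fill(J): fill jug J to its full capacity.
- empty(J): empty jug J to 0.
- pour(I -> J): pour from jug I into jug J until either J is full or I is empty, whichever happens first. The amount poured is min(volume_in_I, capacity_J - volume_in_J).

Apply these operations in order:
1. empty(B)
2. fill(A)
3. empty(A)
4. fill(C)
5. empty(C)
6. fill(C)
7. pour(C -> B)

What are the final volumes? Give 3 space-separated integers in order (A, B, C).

Answer: 0 6 3

Derivation:
Step 1: empty(B) -> (A=0 B=0 C=0)
Step 2: fill(A) -> (A=3 B=0 C=0)
Step 3: empty(A) -> (A=0 B=0 C=0)
Step 4: fill(C) -> (A=0 B=0 C=9)
Step 5: empty(C) -> (A=0 B=0 C=0)
Step 6: fill(C) -> (A=0 B=0 C=9)
Step 7: pour(C -> B) -> (A=0 B=6 C=3)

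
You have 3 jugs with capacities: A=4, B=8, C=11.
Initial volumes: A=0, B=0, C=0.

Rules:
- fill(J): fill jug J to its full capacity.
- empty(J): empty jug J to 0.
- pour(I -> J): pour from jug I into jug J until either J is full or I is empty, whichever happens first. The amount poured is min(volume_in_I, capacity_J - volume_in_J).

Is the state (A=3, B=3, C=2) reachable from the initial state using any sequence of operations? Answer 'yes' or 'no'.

Answer: no

Derivation:
BFS explored all 330 reachable states.
Reachable set includes: (0,0,0), (0,0,1), (0,0,2), (0,0,3), (0,0,4), (0,0,5), (0,0,6), (0,0,7), (0,0,8), (0,0,9), (0,0,10), (0,0,11) ...
Target (A=3, B=3, C=2) not in reachable set → no.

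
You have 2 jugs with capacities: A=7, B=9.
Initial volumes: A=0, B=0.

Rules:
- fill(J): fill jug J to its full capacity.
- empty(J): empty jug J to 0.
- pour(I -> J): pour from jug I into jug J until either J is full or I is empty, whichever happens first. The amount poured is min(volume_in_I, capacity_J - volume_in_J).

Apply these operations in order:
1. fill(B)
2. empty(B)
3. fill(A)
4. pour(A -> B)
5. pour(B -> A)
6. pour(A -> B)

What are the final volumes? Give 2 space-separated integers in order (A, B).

Answer: 0 7

Derivation:
Step 1: fill(B) -> (A=0 B=9)
Step 2: empty(B) -> (A=0 B=0)
Step 3: fill(A) -> (A=7 B=0)
Step 4: pour(A -> B) -> (A=0 B=7)
Step 5: pour(B -> A) -> (A=7 B=0)
Step 6: pour(A -> B) -> (A=0 B=7)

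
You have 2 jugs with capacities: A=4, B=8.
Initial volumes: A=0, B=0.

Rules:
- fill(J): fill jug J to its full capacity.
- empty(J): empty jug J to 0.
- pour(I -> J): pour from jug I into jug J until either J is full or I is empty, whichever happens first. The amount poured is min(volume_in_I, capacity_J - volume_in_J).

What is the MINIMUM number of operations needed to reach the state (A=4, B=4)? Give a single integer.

BFS from (A=0, B=0). One shortest path:
  1. fill(B) -> (A=0 B=8)
  2. pour(B -> A) -> (A=4 B=4)
Reached target in 2 moves.

Answer: 2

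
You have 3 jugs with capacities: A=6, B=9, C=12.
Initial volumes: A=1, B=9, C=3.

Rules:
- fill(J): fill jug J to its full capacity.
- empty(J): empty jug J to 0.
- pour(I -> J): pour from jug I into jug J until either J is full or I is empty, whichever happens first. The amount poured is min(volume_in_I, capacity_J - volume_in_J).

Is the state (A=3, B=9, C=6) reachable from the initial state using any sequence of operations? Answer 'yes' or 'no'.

Answer: yes

Derivation:
BFS from (A=1, B=9, C=3):
  1. fill(A) -> (A=6 B=9 C=3)
  2. pour(A -> C) -> (A=0 B=9 C=9)
  3. pour(B -> A) -> (A=6 B=3 C=9)
  4. pour(A -> C) -> (A=3 B=3 C=12)
  5. pour(C -> B) -> (A=3 B=9 C=6)
Target reached → yes.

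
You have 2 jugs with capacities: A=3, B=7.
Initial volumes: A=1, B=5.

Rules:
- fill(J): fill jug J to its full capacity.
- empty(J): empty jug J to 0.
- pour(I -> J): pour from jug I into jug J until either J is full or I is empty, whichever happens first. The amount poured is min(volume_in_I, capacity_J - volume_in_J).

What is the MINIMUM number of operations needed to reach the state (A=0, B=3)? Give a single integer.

BFS from (A=1, B=5). One shortest path:
  1. pour(B -> A) -> (A=3 B=3)
  2. empty(A) -> (A=0 B=3)
Reached target in 2 moves.

Answer: 2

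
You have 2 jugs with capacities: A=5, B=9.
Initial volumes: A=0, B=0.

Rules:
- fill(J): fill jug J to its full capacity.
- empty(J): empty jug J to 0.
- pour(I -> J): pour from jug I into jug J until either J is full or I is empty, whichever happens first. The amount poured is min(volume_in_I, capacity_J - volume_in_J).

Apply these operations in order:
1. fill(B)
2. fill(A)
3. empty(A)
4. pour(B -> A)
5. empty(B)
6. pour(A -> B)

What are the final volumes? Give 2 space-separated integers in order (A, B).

Step 1: fill(B) -> (A=0 B=9)
Step 2: fill(A) -> (A=5 B=9)
Step 3: empty(A) -> (A=0 B=9)
Step 4: pour(B -> A) -> (A=5 B=4)
Step 5: empty(B) -> (A=5 B=0)
Step 6: pour(A -> B) -> (A=0 B=5)

Answer: 0 5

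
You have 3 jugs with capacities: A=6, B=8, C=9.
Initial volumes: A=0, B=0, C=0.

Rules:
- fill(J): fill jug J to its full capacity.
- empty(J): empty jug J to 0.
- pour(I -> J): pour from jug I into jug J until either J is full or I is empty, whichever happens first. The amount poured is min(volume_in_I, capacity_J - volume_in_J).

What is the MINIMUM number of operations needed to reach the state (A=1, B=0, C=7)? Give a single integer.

Answer: 8

Derivation:
BFS from (A=0, B=0, C=0). One shortest path:
  1. fill(C) -> (A=0 B=0 C=9)
  2. pour(C -> B) -> (A=0 B=8 C=1)
  3. pour(C -> A) -> (A=1 B=8 C=0)
  4. pour(B -> C) -> (A=1 B=0 C=8)
  5. fill(B) -> (A=1 B=8 C=8)
  6. pour(B -> C) -> (A=1 B=7 C=9)
  7. empty(C) -> (A=1 B=7 C=0)
  8. pour(B -> C) -> (A=1 B=0 C=7)
Reached target in 8 moves.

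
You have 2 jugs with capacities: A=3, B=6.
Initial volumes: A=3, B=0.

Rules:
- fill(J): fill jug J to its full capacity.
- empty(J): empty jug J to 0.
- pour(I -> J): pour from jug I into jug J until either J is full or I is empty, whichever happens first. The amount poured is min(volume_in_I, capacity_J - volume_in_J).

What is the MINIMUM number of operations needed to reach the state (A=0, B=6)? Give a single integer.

BFS from (A=3, B=0). One shortest path:
  1. empty(A) -> (A=0 B=0)
  2. fill(B) -> (A=0 B=6)
Reached target in 2 moves.

Answer: 2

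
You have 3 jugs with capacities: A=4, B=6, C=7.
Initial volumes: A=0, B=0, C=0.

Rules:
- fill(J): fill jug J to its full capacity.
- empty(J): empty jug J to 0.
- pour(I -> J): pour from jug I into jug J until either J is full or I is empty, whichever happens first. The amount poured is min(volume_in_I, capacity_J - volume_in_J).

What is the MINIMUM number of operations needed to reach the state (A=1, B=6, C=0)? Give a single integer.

BFS from (A=0, B=0, C=0). One shortest path:
  1. fill(C) -> (A=0 B=0 C=7)
  2. pour(C -> B) -> (A=0 B=6 C=1)
  3. pour(C -> A) -> (A=1 B=6 C=0)
Reached target in 3 moves.

Answer: 3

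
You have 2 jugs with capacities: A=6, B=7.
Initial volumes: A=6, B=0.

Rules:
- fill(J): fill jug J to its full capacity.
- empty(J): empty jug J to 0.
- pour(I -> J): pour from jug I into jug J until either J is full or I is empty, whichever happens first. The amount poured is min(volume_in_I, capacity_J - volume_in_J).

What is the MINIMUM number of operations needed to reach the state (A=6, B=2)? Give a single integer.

BFS from (A=6, B=0). One shortest path:
  1. empty(A) -> (A=0 B=0)
  2. fill(B) -> (A=0 B=7)
  3. pour(B -> A) -> (A=6 B=1)
  4. empty(A) -> (A=0 B=1)
  5. pour(B -> A) -> (A=1 B=0)
  6. fill(B) -> (A=1 B=7)
  7. pour(B -> A) -> (A=6 B=2)
Reached target in 7 moves.

Answer: 7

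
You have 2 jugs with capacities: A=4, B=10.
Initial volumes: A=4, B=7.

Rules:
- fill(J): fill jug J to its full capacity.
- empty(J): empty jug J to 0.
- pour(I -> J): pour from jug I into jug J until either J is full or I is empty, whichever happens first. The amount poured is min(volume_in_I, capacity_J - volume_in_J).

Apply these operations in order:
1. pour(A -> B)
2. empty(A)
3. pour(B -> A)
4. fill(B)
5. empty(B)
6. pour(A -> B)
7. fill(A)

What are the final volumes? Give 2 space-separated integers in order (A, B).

Step 1: pour(A -> B) -> (A=1 B=10)
Step 2: empty(A) -> (A=0 B=10)
Step 3: pour(B -> A) -> (A=4 B=6)
Step 4: fill(B) -> (A=4 B=10)
Step 5: empty(B) -> (A=4 B=0)
Step 6: pour(A -> B) -> (A=0 B=4)
Step 7: fill(A) -> (A=4 B=4)

Answer: 4 4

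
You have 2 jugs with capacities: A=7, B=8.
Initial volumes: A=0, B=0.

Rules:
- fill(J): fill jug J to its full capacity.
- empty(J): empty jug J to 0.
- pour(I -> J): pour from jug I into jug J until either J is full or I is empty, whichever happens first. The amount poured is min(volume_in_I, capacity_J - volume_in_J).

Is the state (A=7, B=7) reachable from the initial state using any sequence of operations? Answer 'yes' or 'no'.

BFS from (A=0, B=0):
  1. fill(A) -> (A=7 B=0)
  2. pour(A -> B) -> (A=0 B=7)
  3. fill(A) -> (A=7 B=7)
Target reached → yes.

Answer: yes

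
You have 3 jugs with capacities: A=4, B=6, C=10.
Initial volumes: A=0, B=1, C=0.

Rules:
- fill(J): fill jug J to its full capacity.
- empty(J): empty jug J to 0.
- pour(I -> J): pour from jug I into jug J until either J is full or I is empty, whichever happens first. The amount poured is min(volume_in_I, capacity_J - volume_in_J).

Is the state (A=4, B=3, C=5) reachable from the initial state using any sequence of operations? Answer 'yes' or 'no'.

Answer: no

Derivation:
BFS explored all 188 reachable states.
Reachable set includes: (0,0,0), (0,0,1), (0,0,2), (0,0,3), (0,0,4), (0,0,5), (0,0,6), (0,0,7), (0,0,8), (0,0,9), (0,0,10), (0,1,0) ...
Target (A=4, B=3, C=5) not in reachable set → no.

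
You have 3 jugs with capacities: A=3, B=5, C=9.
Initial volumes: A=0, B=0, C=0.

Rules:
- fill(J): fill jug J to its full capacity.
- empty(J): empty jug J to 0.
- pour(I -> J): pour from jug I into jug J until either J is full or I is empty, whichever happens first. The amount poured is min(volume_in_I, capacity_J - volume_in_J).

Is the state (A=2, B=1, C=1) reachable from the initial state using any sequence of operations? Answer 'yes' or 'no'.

Answer: no

Derivation:
BFS explored all 176 reachable states.
Reachable set includes: (0,0,0), (0,0,1), (0,0,2), (0,0,3), (0,0,4), (0,0,5), (0,0,6), (0,0,7), (0,0,8), (0,0,9), (0,1,0), (0,1,1) ...
Target (A=2, B=1, C=1) not in reachable set → no.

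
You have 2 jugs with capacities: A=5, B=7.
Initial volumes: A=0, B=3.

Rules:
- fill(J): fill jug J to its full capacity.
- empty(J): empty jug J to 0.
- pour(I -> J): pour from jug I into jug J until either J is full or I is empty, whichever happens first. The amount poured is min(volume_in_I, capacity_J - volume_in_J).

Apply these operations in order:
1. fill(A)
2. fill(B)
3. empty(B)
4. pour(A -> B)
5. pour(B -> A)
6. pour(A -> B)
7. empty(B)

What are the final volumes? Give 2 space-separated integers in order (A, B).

Answer: 0 0

Derivation:
Step 1: fill(A) -> (A=5 B=3)
Step 2: fill(B) -> (A=5 B=7)
Step 3: empty(B) -> (A=5 B=0)
Step 4: pour(A -> B) -> (A=0 B=5)
Step 5: pour(B -> A) -> (A=5 B=0)
Step 6: pour(A -> B) -> (A=0 B=5)
Step 7: empty(B) -> (A=0 B=0)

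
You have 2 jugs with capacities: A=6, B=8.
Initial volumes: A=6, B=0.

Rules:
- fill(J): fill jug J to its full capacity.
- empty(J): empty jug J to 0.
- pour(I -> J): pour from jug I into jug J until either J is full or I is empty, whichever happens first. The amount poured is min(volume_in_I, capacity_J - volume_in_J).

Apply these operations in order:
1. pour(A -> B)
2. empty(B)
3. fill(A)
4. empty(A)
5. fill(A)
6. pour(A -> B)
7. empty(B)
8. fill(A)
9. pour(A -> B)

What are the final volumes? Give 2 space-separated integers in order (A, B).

Answer: 0 6

Derivation:
Step 1: pour(A -> B) -> (A=0 B=6)
Step 2: empty(B) -> (A=0 B=0)
Step 3: fill(A) -> (A=6 B=0)
Step 4: empty(A) -> (A=0 B=0)
Step 5: fill(A) -> (A=6 B=0)
Step 6: pour(A -> B) -> (A=0 B=6)
Step 7: empty(B) -> (A=0 B=0)
Step 8: fill(A) -> (A=6 B=0)
Step 9: pour(A -> B) -> (A=0 B=6)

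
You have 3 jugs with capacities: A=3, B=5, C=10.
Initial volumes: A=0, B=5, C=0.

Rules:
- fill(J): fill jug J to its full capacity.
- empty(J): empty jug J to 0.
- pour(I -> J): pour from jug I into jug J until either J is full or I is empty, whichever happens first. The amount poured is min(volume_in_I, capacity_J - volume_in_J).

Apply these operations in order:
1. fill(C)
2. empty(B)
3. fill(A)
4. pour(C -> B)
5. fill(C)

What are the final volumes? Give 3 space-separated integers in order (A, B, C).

Step 1: fill(C) -> (A=0 B=5 C=10)
Step 2: empty(B) -> (A=0 B=0 C=10)
Step 3: fill(A) -> (A=3 B=0 C=10)
Step 4: pour(C -> B) -> (A=3 B=5 C=5)
Step 5: fill(C) -> (A=3 B=5 C=10)

Answer: 3 5 10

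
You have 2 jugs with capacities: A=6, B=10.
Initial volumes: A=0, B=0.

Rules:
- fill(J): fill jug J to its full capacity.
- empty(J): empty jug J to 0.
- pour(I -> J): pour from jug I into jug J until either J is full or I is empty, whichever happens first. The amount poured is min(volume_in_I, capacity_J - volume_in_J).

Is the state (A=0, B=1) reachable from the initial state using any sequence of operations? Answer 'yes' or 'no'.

Answer: no

Derivation:
BFS explored all 16 reachable states.
Reachable set includes: (0,0), (0,2), (0,4), (0,6), (0,8), (0,10), (2,0), (2,10), (4,0), (4,10), (6,0), (6,2) ...
Target (A=0, B=1) not in reachable set → no.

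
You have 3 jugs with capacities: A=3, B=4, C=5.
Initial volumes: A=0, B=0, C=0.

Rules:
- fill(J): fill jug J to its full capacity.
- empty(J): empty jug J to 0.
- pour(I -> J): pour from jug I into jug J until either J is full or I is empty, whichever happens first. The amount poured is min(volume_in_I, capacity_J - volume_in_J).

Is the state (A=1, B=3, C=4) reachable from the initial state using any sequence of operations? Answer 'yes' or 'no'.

Answer: no

Derivation:
BFS explored all 96 reachable states.
Reachable set includes: (0,0,0), (0,0,1), (0,0,2), (0,0,3), (0,0,4), (0,0,5), (0,1,0), (0,1,1), (0,1,2), (0,1,3), (0,1,4), (0,1,5) ...
Target (A=1, B=3, C=4) not in reachable set → no.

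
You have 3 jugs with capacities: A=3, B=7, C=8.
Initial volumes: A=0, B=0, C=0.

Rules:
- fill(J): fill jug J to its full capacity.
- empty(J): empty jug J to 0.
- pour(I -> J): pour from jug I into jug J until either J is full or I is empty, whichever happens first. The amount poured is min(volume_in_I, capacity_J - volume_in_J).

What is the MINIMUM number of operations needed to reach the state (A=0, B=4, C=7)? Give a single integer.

Answer: 5

Derivation:
BFS from (A=0, B=0, C=0). One shortest path:
  1. fill(B) -> (A=0 B=7 C=0)
  2. pour(B -> C) -> (A=0 B=0 C=7)
  3. fill(B) -> (A=0 B=7 C=7)
  4. pour(B -> A) -> (A=3 B=4 C=7)
  5. empty(A) -> (A=0 B=4 C=7)
Reached target in 5 moves.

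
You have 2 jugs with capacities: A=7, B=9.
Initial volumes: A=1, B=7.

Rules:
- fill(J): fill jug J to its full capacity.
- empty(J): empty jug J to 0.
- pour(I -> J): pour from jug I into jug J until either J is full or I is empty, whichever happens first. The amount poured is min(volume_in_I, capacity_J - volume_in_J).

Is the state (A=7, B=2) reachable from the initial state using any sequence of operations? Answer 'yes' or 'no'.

BFS from (A=1, B=7):
  1. empty(A) -> (A=0 B=7)
  2. fill(B) -> (A=0 B=9)
  3. pour(B -> A) -> (A=7 B=2)
Target reached → yes.

Answer: yes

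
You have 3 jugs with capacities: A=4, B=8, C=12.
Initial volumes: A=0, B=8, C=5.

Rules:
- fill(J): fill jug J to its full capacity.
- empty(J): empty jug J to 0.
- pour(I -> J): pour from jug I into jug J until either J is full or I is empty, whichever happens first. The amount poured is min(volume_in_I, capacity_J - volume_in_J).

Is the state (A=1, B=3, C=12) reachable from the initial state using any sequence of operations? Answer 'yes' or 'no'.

BFS explored all 68 reachable states.
Reachable set includes: (0,0,0), (0,0,1), (0,0,4), (0,0,5), (0,0,8), (0,0,9), (0,0,12), (0,1,0), (0,1,4), (0,1,8), (0,1,12), (0,4,0) ...
Target (A=1, B=3, C=12) not in reachable set → no.

Answer: no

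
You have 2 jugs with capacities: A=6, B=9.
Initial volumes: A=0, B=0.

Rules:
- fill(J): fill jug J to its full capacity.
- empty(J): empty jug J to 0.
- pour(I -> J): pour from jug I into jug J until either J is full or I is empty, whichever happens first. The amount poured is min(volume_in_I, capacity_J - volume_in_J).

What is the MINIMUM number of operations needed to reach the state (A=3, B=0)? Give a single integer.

BFS from (A=0, B=0). One shortest path:
  1. fill(B) -> (A=0 B=9)
  2. pour(B -> A) -> (A=6 B=3)
  3. empty(A) -> (A=0 B=3)
  4. pour(B -> A) -> (A=3 B=0)
Reached target in 4 moves.

Answer: 4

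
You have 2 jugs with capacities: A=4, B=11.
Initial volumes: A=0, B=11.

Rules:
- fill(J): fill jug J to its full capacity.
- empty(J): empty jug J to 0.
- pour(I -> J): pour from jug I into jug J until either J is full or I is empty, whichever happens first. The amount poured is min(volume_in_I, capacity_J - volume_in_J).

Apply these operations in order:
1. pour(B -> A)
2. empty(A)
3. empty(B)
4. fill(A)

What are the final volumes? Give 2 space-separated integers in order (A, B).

Answer: 4 0

Derivation:
Step 1: pour(B -> A) -> (A=4 B=7)
Step 2: empty(A) -> (A=0 B=7)
Step 3: empty(B) -> (A=0 B=0)
Step 4: fill(A) -> (A=4 B=0)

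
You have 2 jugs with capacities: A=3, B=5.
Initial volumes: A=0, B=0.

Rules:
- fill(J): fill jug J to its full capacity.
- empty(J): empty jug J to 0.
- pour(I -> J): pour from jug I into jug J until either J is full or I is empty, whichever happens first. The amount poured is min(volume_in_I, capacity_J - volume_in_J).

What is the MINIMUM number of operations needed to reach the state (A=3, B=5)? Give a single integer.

BFS from (A=0, B=0). One shortest path:
  1. fill(A) -> (A=3 B=0)
  2. fill(B) -> (A=3 B=5)
Reached target in 2 moves.

Answer: 2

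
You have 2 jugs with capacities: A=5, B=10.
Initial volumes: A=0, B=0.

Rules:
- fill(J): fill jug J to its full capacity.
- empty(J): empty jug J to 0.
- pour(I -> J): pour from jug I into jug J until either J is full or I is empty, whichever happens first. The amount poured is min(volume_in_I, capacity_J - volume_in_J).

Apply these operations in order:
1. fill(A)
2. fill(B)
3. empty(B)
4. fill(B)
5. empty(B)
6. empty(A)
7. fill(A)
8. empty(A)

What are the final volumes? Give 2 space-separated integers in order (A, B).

Answer: 0 0

Derivation:
Step 1: fill(A) -> (A=5 B=0)
Step 2: fill(B) -> (A=5 B=10)
Step 3: empty(B) -> (A=5 B=0)
Step 4: fill(B) -> (A=5 B=10)
Step 5: empty(B) -> (A=5 B=0)
Step 6: empty(A) -> (A=0 B=0)
Step 7: fill(A) -> (A=5 B=0)
Step 8: empty(A) -> (A=0 B=0)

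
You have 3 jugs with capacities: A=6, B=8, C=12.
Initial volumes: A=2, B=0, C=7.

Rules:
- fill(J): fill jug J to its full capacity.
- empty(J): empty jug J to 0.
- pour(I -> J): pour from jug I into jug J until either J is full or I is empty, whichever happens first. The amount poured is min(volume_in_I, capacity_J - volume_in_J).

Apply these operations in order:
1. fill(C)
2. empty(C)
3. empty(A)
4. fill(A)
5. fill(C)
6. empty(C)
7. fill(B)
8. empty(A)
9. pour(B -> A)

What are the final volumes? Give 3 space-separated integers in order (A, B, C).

Answer: 6 2 0

Derivation:
Step 1: fill(C) -> (A=2 B=0 C=12)
Step 2: empty(C) -> (A=2 B=0 C=0)
Step 3: empty(A) -> (A=0 B=0 C=0)
Step 4: fill(A) -> (A=6 B=0 C=0)
Step 5: fill(C) -> (A=6 B=0 C=12)
Step 6: empty(C) -> (A=6 B=0 C=0)
Step 7: fill(B) -> (A=6 B=8 C=0)
Step 8: empty(A) -> (A=0 B=8 C=0)
Step 9: pour(B -> A) -> (A=6 B=2 C=0)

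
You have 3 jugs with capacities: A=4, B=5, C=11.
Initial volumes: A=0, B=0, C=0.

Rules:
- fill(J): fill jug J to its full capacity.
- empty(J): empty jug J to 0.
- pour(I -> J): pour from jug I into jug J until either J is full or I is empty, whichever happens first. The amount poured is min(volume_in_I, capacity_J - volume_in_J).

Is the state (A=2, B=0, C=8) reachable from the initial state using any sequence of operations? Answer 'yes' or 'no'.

Answer: yes

Derivation:
BFS from (A=0, B=0, C=0):
  1. fill(B) -> (A=0 B=5 C=0)
  2. pour(B -> A) -> (A=4 B=1 C=0)
  3. pour(A -> C) -> (A=0 B=1 C=4)
  4. pour(B -> A) -> (A=1 B=0 C=4)
  5. fill(B) -> (A=1 B=5 C=4)
  6. pour(B -> A) -> (A=4 B=2 C=4)
  7. pour(A -> C) -> (A=0 B=2 C=8)
  8. pour(B -> A) -> (A=2 B=0 C=8)
Target reached → yes.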